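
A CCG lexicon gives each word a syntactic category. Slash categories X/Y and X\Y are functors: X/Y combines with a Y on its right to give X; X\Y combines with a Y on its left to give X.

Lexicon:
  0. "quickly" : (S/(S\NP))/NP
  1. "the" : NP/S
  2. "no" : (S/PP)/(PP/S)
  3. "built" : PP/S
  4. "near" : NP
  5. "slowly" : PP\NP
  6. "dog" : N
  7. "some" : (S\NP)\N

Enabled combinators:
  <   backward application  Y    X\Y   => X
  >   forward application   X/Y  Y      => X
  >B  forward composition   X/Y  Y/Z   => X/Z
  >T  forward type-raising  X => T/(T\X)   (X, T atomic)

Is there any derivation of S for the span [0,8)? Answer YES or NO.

YES

[0,8] S   >
  [0,6] S/(S\NP)   >
    [0,1] "quickly" : (S/(S\NP))/NP
    [1,6] NP   >
      [1,2] "the" : NP/S
      [2,6] S   >
        [2,4] S/PP   >
          [2,3] "no" : (S/PP)/(PP/S)
          [3,4] "built" : PP/S
        [4,6] PP   >
          [4,5] PP/(PP\NP)   >T
            [4,5] "near" : NP
          [5,6] "slowly" : PP\NP
  [6,8] S\NP   <
    [6,7] "dog" : N
    [7,8] "some" : (S\NP)\N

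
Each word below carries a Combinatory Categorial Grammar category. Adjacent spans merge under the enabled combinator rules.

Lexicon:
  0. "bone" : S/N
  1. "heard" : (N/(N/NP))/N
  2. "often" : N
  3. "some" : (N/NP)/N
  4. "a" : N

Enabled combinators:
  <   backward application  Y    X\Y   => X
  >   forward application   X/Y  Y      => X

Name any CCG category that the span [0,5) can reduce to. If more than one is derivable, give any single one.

[0,5] S   >
  [0,1] "bone" : S/N
  [1,5] N   >
    [1,3] N/(N/NP)   >
      [1,2] "heard" : (N/(N/NP))/N
      [2,3] "often" : N
    [3,5] N/NP   >
      [3,4] "some" : (N/NP)/N
      [4,5] "a" : N

S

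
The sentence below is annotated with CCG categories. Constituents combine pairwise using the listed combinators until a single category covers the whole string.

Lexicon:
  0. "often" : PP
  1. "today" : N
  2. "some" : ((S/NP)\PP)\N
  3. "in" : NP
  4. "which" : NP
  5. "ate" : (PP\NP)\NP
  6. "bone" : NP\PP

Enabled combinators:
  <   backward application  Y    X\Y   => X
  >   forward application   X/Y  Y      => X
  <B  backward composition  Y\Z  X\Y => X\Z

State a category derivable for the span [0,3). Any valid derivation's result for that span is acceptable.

[0,7] S   >
  [0,3] S/NP   <
    [0,1] "often" : PP
    [1,3] (S/NP)\PP   <
      [1,2] "today" : N
      [2,3] "some" : ((S/NP)\PP)\N
  [3,7] NP   <
    [3,6] PP   <
      [3,4] "in" : NP
      [4,6] PP\NP   <
        [4,5] "which" : NP
        [5,6] "ate" : (PP\NP)\NP
    [6,7] "bone" : NP\PP

S/NP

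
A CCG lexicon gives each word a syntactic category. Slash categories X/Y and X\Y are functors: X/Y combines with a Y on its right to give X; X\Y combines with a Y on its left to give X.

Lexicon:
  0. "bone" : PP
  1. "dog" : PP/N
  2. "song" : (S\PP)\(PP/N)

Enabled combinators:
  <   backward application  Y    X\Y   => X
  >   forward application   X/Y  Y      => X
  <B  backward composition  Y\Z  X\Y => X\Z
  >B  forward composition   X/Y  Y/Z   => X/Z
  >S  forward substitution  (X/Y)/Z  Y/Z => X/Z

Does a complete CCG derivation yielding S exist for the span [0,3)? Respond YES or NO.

[0,3] S   <
  [0,1] "bone" : PP
  [1,3] S\PP   <
    [1,2] "dog" : PP/N
    [2,3] "song" : (S\PP)\(PP/N)

YES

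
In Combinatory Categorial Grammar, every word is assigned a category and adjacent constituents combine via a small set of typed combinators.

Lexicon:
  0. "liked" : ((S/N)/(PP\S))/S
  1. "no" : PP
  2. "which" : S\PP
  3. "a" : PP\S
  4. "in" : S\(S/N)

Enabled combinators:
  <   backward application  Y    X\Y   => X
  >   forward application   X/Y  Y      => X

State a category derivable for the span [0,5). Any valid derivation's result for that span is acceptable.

[0,5] S   <
  [0,4] S/N   >
    [0,3] (S/N)/(PP\S)   >
      [0,1] "liked" : ((S/N)/(PP\S))/S
      [1,3] S   <
        [1,2] "no" : PP
        [2,3] "which" : S\PP
    [3,4] "a" : PP\S
  [4,5] "in" : S\(S/N)

S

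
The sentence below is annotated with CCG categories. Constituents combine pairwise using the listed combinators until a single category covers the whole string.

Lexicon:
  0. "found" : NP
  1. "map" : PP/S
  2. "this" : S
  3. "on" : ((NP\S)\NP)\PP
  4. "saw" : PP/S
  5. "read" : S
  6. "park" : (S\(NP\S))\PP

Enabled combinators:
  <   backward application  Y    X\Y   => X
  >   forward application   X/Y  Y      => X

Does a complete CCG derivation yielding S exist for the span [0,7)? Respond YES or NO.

YES

[0,7] S   <
  [0,4] NP\S   <
    [0,1] "found" : NP
    [1,4] (NP\S)\NP   <
      [1,3] PP   >
        [1,2] "map" : PP/S
        [2,3] "this" : S
      [3,4] "on" : ((NP\S)\NP)\PP
  [4,7] S\(NP\S)   <
    [4,6] PP   >
      [4,5] "saw" : PP/S
      [5,6] "read" : S
    [6,7] "park" : (S\(NP\S))\PP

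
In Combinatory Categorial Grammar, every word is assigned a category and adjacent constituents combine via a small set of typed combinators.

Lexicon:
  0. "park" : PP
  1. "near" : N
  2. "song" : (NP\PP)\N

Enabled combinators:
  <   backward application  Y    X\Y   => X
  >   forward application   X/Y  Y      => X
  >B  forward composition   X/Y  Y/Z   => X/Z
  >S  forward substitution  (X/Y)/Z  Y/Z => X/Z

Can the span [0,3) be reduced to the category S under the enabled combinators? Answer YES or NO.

NO

PP N (NP\PP)\N
CKY chart[0,3] = {NP}; S ∉ chart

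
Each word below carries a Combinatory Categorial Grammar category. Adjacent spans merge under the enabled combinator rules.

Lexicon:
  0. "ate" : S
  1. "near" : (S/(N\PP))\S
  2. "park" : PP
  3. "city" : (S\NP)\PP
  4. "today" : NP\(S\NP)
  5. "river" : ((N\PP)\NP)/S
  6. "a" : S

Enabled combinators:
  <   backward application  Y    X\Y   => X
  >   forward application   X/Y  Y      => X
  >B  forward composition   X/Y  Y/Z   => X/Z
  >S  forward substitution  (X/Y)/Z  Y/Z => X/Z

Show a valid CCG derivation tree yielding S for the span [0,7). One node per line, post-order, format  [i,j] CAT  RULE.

[0,1] S  lex  "ate"
[1,2] (S/(N\PP))\S  lex  "near"
[0,2] S/(N\PP)  <  k=1
[2,3] PP  lex  "park"
[3,4] (S\NP)\PP  lex  "city"
[2,4] S\NP  <  k=3
[4,5] NP\(S\NP)  lex  "today"
[2,5] NP  <  k=4
[5,6] ((N\PP)\NP)/S  lex  "river"
[6,7] S  lex  "a"
[5,7] (N\PP)\NP  >  k=6
[2,7] N\PP  <  k=5
[0,7] S  >  k=2

[0,7] S   >
  [0,2] S/(N\PP)   <
    [0,1] "ate" : S
    [1,2] "near" : (S/(N\PP))\S
  [2,7] N\PP   <
    [2,5] NP   <
      [2,4] S\NP   <
        [2,3] "park" : PP
        [3,4] "city" : (S\NP)\PP
      [4,5] "today" : NP\(S\NP)
    [5,7] (N\PP)\NP   >
      [5,6] "river" : ((N\PP)\NP)/S
      [6,7] "a" : S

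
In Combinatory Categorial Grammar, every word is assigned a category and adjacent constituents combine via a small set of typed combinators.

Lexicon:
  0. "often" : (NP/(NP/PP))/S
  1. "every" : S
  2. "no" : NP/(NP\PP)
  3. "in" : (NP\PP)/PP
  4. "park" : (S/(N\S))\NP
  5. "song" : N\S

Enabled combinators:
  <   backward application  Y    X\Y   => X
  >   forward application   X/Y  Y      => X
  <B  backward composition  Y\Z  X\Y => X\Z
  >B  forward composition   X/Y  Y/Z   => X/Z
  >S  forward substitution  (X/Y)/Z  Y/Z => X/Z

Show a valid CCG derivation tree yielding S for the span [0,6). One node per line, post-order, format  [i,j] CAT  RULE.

[0,1] (NP/(NP/PP))/S  lex  "often"
[1,2] S  lex  "every"
[0,2] NP/(NP/PP)  >  k=1
[2,3] NP/(NP\PP)  lex  "no"
[3,4] (NP\PP)/PP  lex  "in"
[2,4] NP/PP  >B  k=3
[0,4] NP  >  k=2
[4,5] (S/(N\S))\NP  lex  "park"
[0,5] S/(N\S)  <  k=4
[5,6] N\S  lex  "song"
[0,6] S  >  k=5

[0,6] S   >
  [0,5] S/(N\S)   <
    [0,4] NP   >
      [0,2] NP/(NP/PP)   >
        [0,1] "often" : (NP/(NP/PP))/S
        [1,2] "every" : S
      [2,4] NP/PP   >B
        [2,3] "no" : NP/(NP\PP)
        [3,4] "in" : (NP\PP)/PP
    [4,5] "park" : (S/(N\S))\NP
  [5,6] "song" : N\S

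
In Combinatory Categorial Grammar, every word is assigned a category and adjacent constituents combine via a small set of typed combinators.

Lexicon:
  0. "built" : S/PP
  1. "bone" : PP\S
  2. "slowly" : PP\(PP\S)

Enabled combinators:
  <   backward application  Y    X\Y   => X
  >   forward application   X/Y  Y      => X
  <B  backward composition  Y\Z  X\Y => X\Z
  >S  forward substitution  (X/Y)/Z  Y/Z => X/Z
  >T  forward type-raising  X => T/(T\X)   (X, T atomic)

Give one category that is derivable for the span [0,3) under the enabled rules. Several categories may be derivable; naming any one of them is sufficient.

[0,3] S   >
  [0,1] "built" : S/PP
  [1,3] PP   <
    [1,2] "bone" : PP\S
    [2,3] "slowly" : PP\(PP\S)

S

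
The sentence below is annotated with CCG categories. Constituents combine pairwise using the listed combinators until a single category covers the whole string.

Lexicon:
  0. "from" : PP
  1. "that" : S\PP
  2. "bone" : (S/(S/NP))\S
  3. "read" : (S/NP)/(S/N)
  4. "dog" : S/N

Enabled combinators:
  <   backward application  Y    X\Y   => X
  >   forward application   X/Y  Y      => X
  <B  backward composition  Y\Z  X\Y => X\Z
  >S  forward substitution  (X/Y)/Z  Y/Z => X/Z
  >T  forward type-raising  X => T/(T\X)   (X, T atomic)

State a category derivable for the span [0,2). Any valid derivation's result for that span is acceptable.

[0,5] S   >
  [0,3] S/(S/NP)   <
    [0,2] S   <
      [0,1] "from" : PP
      [1,2] "that" : S\PP
    [2,3] "bone" : (S/(S/NP))\S
  [3,5] S/NP   >
    [3,4] "read" : (S/NP)/(S/N)
    [4,5] "dog" : S/N

S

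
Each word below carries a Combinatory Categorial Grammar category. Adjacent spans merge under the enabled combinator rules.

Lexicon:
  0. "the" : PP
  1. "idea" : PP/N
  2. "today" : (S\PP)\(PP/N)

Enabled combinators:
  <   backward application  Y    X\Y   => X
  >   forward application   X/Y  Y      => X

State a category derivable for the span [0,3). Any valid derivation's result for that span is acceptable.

S

[0,3] S   <
  [0,1] "the" : PP
  [1,3] S\PP   <
    [1,2] "idea" : PP/N
    [2,3] "today" : (S\PP)\(PP/N)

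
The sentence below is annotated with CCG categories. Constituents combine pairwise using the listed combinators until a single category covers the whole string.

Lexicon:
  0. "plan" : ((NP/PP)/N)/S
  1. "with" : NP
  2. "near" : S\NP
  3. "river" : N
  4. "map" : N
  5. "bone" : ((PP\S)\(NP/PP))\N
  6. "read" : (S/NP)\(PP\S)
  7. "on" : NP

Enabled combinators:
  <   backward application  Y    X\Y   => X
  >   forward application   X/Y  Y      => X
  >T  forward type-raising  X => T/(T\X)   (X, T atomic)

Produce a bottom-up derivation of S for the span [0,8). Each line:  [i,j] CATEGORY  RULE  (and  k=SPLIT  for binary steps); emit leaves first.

[0,8] S   >
  [0,7] S/NP   <
    [0,6] PP\S   <
      [0,4] NP/PP   >
        [0,3] (NP/PP)/N   >
          [0,1] "plan" : ((NP/PP)/N)/S
          [1,3] S   <
            [1,2] "with" : NP
            [2,3] "near" : S\NP
        [3,4] "river" : N
      [4,6] (PP\S)\(NP/PP)   <
        [4,5] "map" : N
        [5,6] "bone" : ((PP\S)\(NP/PP))\N
    [6,7] "read" : (S/NP)\(PP\S)
  [7,8] "on" : NP

[0,1] ((NP/PP)/N)/S  lex  "plan"
[1,2] NP  lex  "with"
[2,3] S\NP  lex  "near"
[1,3] S  <  k=2
[0,3] (NP/PP)/N  >  k=1
[3,4] N  lex  "river"
[0,4] NP/PP  >  k=3
[4,5] N  lex  "map"
[5,6] ((PP\S)\(NP/PP))\N  lex  "bone"
[4,6] (PP\S)\(NP/PP)  <  k=5
[0,6] PP\S  <  k=4
[6,7] (S/NP)\(PP\S)  lex  "read"
[0,7] S/NP  <  k=6
[7,8] NP  lex  "on"
[0,8] S  >  k=7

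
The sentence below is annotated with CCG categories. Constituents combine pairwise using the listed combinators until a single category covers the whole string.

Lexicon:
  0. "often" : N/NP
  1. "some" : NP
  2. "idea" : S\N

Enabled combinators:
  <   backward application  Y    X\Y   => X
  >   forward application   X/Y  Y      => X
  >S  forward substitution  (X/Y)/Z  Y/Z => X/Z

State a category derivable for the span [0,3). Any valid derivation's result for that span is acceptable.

[0,3] S   <
  [0,2] N   >
    [0,1] "often" : N/NP
    [1,2] "some" : NP
  [2,3] "idea" : S\N

S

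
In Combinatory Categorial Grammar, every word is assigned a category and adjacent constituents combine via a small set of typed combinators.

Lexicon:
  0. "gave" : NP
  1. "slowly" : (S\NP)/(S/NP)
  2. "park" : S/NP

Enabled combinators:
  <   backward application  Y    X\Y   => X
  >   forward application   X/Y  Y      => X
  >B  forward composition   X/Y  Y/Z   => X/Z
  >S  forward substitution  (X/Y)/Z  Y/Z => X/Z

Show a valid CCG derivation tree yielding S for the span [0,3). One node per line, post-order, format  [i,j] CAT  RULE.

[0,1] NP  lex  "gave"
[1,2] (S\NP)/(S/NP)  lex  "slowly"
[2,3] S/NP  lex  "park"
[1,3] S\NP  >  k=2
[0,3] S  <  k=1

[0,3] S   <
  [0,1] "gave" : NP
  [1,3] S\NP   >
    [1,2] "slowly" : (S\NP)/(S/NP)
    [2,3] "park" : S/NP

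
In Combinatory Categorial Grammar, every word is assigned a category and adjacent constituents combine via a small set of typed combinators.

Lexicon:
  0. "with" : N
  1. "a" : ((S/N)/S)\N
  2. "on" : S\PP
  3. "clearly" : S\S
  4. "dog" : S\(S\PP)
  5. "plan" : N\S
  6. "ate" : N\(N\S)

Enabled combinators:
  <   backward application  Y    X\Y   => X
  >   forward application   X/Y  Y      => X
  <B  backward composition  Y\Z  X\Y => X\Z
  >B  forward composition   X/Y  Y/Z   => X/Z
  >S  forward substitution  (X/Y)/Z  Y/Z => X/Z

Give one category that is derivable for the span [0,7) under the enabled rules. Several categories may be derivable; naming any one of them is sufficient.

[0,7] S   >
  [0,5] S/N   >
    [0,2] (S/N)/S   <
      [0,1] "with" : N
      [1,2] "a" : ((S/N)/S)\N
    [2,5] S   <
      [2,4] S\PP   <B
        [2,3] "on" : S\PP
        [3,4] "clearly" : S\S
      [4,5] "dog" : S\(S\PP)
  [5,7] N   <
    [5,6] "plan" : N\S
    [6,7] "ate" : N\(N\S)

S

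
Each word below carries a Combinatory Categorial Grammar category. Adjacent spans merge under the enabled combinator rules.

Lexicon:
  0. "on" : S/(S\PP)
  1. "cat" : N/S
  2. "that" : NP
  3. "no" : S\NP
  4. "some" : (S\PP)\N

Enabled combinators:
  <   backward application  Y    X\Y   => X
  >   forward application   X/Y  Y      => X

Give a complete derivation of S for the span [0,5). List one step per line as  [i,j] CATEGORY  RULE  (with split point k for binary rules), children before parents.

[0,5] S   >
  [0,1] "on" : S/(S\PP)
  [1,5] S\PP   <
    [1,4] N   >
      [1,2] "cat" : N/S
      [2,4] S   <
        [2,3] "that" : NP
        [3,4] "no" : S\NP
    [4,5] "some" : (S\PP)\N

[0,1] S/(S\PP)  lex  "on"
[1,2] N/S  lex  "cat"
[2,3] NP  lex  "that"
[3,4] S\NP  lex  "no"
[2,4] S  <  k=3
[1,4] N  >  k=2
[4,5] (S\PP)\N  lex  "some"
[1,5] S\PP  <  k=4
[0,5] S  >  k=1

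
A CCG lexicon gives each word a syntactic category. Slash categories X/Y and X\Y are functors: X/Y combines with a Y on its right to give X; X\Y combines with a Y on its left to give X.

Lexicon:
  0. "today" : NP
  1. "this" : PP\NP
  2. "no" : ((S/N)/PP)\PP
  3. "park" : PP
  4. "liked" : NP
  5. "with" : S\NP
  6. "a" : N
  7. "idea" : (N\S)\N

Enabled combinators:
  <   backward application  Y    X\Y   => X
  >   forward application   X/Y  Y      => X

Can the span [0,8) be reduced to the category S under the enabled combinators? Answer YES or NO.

[0,8] S   >
  [0,4] S/N   >
    [0,3] (S/N)/PP   <
      [0,2] PP   <
        [0,1] "today" : NP
        [1,2] "this" : PP\NP
      [2,3] "no" : ((S/N)/PP)\PP
    [3,4] "park" : PP
  [4,8] N   <
    [4,6] S   <
      [4,5] "liked" : NP
      [5,6] "with" : S\NP
    [6,8] N\S   <
      [6,7] "a" : N
      [7,8] "idea" : (N\S)\N

YES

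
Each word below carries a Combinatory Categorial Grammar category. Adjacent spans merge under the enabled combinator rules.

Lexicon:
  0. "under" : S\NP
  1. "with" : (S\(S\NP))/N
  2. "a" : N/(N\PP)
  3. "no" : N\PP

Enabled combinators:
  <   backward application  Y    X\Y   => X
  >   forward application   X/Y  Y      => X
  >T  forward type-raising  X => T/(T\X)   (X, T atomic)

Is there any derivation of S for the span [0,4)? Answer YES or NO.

[0,4] S   <
  [0,1] "under" : S\NP
  [1,4] S\(S\NP)   >
    [1,2] "with" : (S\(S\NP))/N
    [2,4] N   >
      [2,3] "a" : N/(N\PP)
      [3,4] "no" : N\PP

YES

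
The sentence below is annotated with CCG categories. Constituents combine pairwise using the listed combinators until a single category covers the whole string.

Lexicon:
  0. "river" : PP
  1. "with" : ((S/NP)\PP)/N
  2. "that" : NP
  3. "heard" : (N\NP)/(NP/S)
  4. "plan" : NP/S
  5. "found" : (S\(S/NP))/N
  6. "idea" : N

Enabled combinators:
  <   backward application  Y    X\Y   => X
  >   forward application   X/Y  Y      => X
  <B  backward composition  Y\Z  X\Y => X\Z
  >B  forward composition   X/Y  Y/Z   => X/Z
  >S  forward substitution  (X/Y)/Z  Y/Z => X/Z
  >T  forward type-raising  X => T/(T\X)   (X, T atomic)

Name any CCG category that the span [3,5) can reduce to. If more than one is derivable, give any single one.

N\NP

[0,7] S   <
  [0,5] S/NP   <
    [0,1] "river" : PP
    [1,5] (S/NP)\PP   >
      [1,2] "with" : ((S/NP)\PP)/N
      [2,5] N   >
        [2,3] N/(N\NP)   >T
          [2,3] "that" : NP
        [3,5] N\NP   >
          [3,4] "heard" : (N\NP)/(NP/S)
          [4,5] "plan" : NP/S
  [5,7] S\(S/NP)   >
    [5,6] "found" : (S\(S/NP))/N
    [6,7] "idea" : N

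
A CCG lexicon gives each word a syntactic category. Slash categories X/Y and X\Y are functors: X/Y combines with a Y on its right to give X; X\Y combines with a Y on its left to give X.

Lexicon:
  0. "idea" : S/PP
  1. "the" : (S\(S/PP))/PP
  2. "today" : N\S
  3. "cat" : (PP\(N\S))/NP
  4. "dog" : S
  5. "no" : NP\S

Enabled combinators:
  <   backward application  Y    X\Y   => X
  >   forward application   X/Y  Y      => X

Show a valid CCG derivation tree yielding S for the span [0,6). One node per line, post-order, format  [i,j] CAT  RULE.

[0,6] S   <
  [0,1] "idea" : S/PP
  [1,6] S\(S/PP)   >
    [1,2] "the" : (S\(S/PP))/PP
    [2,6] PP   <
      [2,3] "today" : N\S
      [3,6] PP\(N\S)   >
        [3,4] "cat" : (PP\(N\S))/NP
        [4,6] NP   <
          [4,5] "dog" : S
          [5,6] "no" : NP\S

[0,1] S/PP  lex  "idea"
[1,2] (S\(S/PP))/PP  lex  "the"
[2,3] N\S  lex  "today"
[3,4] (PP\(N\S))/NP  lex  "cat"
[4,5] S  lex  "dog"
[5,6] NP\S  lex  "no"
[4,6] NP  <  k=5
[3,6] PP\(N\S)  >  k=4
[2,6] PP  <  k=3
[1,6] S\(S/PP)  >  k=2
[0,6] S  <  k=1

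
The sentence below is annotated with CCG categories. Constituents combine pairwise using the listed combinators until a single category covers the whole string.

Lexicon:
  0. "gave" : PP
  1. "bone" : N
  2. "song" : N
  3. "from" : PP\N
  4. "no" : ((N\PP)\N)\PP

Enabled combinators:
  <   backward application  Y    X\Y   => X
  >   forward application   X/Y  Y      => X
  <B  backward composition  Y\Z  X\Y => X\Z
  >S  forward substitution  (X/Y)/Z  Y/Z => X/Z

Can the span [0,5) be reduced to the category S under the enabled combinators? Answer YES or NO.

PP N N PP\N ((N\PP)\N)\PP
CKY chart[0,5] = {N}; S ∉ chart

NO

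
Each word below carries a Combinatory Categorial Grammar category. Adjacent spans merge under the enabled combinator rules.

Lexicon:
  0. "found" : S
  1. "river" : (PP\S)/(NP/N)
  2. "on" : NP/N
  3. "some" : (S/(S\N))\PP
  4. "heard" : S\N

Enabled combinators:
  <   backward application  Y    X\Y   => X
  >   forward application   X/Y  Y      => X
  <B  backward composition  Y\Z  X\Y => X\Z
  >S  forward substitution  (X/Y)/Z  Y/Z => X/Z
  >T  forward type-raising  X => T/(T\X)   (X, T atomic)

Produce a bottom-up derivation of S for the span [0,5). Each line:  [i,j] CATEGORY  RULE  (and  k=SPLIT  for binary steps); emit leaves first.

[0,1] S  lex  "found"
[1,2] (PP\S)/(NP/N)  lex  "river"
[2,3] NP/N  lex  "on"
[1,3] PP\S  >  k=2
[0,3] PP  <  k=1
[3,4] (S/(S\N))\PP  lex  "some"
[0,4] S/(S\N)  <  k=3
[4,5] S\N  lex  "heard"
[0,5] S  >  k=4

[0,5] S   >
  [0,4] S/(S\N)   <
    [0,3] PP   <
      [0,1] "found" : S
      [1,3] PP\S   >
        [1,2] "river" : (PP\S)/(NP/N)
        [2,3] "on" : NP/N
    [3,4] "some" : (S/(S\N))\PP
  [4,5] "heard" : S\N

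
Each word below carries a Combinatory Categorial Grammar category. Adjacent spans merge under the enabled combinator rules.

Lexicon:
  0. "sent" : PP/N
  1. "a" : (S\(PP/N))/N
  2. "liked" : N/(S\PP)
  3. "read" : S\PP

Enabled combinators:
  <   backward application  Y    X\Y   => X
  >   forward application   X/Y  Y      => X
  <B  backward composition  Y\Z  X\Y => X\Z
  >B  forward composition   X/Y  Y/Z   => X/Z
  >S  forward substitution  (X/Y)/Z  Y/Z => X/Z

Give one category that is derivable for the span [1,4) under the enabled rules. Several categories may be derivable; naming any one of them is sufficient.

[0,4] S   <
  [0,1] "sent" : PP/N
  [1,4] S\(PP/N)   >
    [1,2] "a" : (S\(PP/N))/N
    [2,4] N   >
      [2,3] "liked" : N/(S\PP)
      [3,4] "read" : S\PP

S\(PP/N)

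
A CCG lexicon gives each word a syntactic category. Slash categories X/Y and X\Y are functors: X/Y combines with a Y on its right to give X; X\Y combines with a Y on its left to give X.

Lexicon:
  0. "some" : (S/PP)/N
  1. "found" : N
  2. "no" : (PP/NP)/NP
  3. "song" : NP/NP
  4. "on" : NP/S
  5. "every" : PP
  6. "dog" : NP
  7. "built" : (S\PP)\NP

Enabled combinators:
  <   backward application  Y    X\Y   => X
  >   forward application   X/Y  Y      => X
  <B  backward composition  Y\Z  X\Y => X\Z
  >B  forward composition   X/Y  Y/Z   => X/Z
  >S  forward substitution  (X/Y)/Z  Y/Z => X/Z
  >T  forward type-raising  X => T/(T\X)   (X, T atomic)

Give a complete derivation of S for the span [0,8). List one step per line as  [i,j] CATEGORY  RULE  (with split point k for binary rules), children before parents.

[0,1] (S/PP)/N  lex  "some"
[1,2] N  lex  "found"
[0,2] S/PP  >  k=1
[2,3] (PP/NP)/NP  lex  "no"
[3,4] NP/NP  lex  "song"
[2,4] PP/NP  >S  k=3
[4,5] NP/S  lex  "on"
[5,6] PP  lex  "every"
[6,7] NP  lex  "dog"
[7,8] (S\PP)\NP  lex  "built"
[6,8] S\PP  <  k=7
[5,8] S  <  k=6
[4,8] NP  >  k=5
[2,8] PP  >  k=4
[0,8] S  >  k=2

[0,8] S   >
  [0,2] S/PP   >
    [0,1] "some" : (S/PP)/N
    [1,2] "found" : N
  [2,8] PP   >
    [2,4] PP/NP   >S
      [2,3] "no" : (PP/NP)/NP
      [3,4] "song" : NP/NP
    [4,8] NP   >
      [4,5] "on" : NP/S
      [5,8] S   <
        [5,6] "every" : PP
        [6,8] S\PP   <
          [6,7] "dog" : NP
          [7,8] "built" : (S\PP)\NP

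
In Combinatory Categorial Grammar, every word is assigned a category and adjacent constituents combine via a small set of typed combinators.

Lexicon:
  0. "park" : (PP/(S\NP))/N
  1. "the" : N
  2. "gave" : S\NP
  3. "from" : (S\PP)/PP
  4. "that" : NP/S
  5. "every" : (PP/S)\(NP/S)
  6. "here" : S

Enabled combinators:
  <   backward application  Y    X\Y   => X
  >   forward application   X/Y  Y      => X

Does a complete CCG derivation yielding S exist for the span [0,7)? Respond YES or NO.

[0,7] S   <
  [0,3] PP   >
    [0,2] PP/(S\NP)   >
      [0,1] "park" : (PP/(S\NP))/N
      [1,2] "the" : N
    [2,3] "gave" : S\NP
  [3,7] S\PP   >
    [3,4] "from" : (S\PP)/PP
    [4,7] PP   >
      [4,6] PP/S   <
        [4,5] "that" : NP/S
        [5,6] "every" : (PP/S)\(NP/S)
      [6,7] "here" : S

YES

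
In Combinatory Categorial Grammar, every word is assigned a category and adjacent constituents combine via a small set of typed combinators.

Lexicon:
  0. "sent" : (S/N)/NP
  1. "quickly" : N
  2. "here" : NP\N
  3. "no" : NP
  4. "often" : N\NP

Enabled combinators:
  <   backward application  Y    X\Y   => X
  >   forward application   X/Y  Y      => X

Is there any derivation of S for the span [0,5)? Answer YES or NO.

[0,5] S   >
  [0,3] S/N   >
    [0,1] "sent" : (S/N)/NP
    [1,3] NP   <
      [1,2] "quickly" : N
      [2,3] "here" : NP\N
  [3,5] N   <
    [3,4] "no" : NP
    [4,5] "often" : N\NP

YES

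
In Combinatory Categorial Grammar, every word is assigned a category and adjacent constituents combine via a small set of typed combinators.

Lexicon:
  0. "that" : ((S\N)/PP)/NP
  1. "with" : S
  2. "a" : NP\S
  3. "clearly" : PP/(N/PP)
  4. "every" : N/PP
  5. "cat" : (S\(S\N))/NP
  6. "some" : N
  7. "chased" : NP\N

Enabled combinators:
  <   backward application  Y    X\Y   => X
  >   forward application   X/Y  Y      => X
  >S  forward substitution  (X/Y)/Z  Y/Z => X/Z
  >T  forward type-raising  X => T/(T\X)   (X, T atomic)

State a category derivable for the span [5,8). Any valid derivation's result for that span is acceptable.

[0,8] S   <
  [0,5] S\N   >
    [0,3] (S\N)/PP   >
      [0,1] "that" : ((S\N)/PP)/NP
      [1,3] NP   >
        [1,2] NP/(NP\S)   >T
          [1,2] "with" : S
        [2,3] "a" : NP\S
    [3,5] PP   >
      [3,4] "clearly" : PP/(N/PP)
      [4,5] "every" : N/PP
  [5,8] S\(S\N)   >
    [5,6] "cat" : (S\(S\N))/NP
    [6,8] NP   <
      [6,7] "some" : N
      [7,8] "chased" : NP\N

S\(S\N)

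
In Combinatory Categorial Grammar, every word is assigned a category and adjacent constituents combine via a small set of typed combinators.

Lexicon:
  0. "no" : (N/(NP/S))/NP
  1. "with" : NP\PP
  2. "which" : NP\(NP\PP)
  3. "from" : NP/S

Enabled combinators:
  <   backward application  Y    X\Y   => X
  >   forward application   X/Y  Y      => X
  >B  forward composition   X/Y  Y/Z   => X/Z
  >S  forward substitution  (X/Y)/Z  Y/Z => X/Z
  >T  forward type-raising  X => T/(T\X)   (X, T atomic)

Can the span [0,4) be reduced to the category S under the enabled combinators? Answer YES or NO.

(N/(NP/S))/NP NP\PP NP\(NP\PP) NP/S
CKY chart[0,4] = {N, N/(N\N), NP/(NP\N), PP/(PP\N), S/(S\N)}; S ∉ chart

NO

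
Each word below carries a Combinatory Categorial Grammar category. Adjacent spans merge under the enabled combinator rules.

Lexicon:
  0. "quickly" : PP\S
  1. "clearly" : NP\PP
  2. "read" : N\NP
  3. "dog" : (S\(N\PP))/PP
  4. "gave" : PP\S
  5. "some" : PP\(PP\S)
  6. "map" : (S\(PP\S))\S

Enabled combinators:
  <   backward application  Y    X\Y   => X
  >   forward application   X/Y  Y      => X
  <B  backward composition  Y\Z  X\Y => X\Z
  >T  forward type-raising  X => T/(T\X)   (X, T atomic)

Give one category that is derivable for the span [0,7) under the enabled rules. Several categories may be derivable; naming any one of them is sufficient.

S

[0,7] S   <
  [0,1] "quickly" : PP\S
  [1,7] S\(PP\S)   <
    [1,6] S   <
      [1,3] N\PP   <B
        [1,2] "clearly" : NP\PP
        [2,3] "read" : N\NP
      [3,6] S\(N\PP)   >
        [3,4] "dog" : (S\(N\PP))/PP
        [4,6] PP   <
          [4,5] "gave" : PP\S
          [5,6] "some" : PP\(PP\S)
    [6,7] "map" : (S\(PP\S))\S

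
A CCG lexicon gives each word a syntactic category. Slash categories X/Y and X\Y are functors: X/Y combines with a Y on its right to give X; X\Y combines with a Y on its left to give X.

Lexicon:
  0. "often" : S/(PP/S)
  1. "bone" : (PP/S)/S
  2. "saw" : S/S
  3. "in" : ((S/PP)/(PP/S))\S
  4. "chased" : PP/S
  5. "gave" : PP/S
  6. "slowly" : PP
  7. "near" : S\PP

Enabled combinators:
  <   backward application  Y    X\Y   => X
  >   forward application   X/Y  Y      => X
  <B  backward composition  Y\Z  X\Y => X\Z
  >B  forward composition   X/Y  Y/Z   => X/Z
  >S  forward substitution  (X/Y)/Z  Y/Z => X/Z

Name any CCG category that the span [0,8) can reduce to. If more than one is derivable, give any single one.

S

[0,8] S   >
  [0,5] S/PP   >
    [0,4] (S/PP)/(PP/S)   <
      [0,3] S   >
        [0,1] "often" : S/(PP/S)
        [1,3] PP/S   >S
          [1,2] "bone" : (PP/S)/S
          [2,3] "saw" : S/S
      [3,4] "in" : ((S/PP)/(PP/S))\S
    [4,5] "chased" : PP/S
  [5,8] PP   >
    [5,6] "gave" : PP/S
    [6,8] S   <
      [6,7] "slowly" : PP
      [7,8] "near" : S\PP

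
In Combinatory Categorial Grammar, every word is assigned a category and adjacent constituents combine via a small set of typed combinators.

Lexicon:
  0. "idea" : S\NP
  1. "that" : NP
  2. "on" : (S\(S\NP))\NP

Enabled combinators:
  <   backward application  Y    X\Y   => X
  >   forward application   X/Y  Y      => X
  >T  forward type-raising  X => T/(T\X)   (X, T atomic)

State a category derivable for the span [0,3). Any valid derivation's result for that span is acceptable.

[0,3] S   <
  [0,1] "idea" : S\NP
  [1,3] S\(S\NP)   <
    [1,2] "that" : NP
    [2,3] "on" : (S\(S\NP))\NP

S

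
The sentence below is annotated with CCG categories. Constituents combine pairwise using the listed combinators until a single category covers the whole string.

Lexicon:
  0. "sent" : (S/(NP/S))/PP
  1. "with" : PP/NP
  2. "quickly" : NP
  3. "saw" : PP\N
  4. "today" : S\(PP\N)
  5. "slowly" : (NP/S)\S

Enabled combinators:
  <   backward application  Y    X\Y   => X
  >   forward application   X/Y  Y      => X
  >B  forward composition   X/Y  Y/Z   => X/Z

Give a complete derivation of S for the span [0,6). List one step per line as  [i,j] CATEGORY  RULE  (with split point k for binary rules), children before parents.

[0,1] (S/(NP/S))/PP  lex  "sent"
[1,2] PP/NP  lex  "with"
[2,3] NP  lex  "quickly"
[1,3] PP  >  k=2
[0,3] S/(NP/S)  >  k=1
[3,4] PP\N  lex  "saw"
[4,5] S\(PP\N)  lex  "today"
[3,5] S  <  k=4
[5,6] (NP/S)\S  lex  "slowly"
[3,6] NP/S  <  k=5
[0,6] S  >  k=3

[0,6] S   >
  [0,3] S/(NP/S)   >
    [0,1] "sent" : (S/(NP/S))/PP
    [1,3] PP   >
      [1,2] "with" : PP/NP
      [2,3] "quickly" : NP
  [3,6] NP/S   <
    [3,5] S   <
      [3,4] "saw" : PP\N
      [4,5] "today" : S\(PP\N)
    [5,6] "slowly" : (NP/S)\S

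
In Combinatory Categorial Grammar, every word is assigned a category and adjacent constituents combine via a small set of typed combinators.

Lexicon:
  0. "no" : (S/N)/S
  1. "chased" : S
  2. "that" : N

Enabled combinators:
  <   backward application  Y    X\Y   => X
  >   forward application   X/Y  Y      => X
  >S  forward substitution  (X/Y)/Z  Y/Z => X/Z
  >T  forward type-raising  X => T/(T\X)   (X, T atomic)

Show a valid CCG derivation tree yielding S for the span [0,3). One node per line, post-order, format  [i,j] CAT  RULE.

[0,1] (S/N)/S  lex  "no"
[1,2] S  lex  "chased"
[0,2] S/N  >  k=1
[2,3] N  lex  "that"
[0,3] S  >  k=2

[0,3] S   >
  [0,2] S/N   >
    [0,1] "no" : (S/N)/S
    [1,2] "chased" : S
  [2,3] "that" : N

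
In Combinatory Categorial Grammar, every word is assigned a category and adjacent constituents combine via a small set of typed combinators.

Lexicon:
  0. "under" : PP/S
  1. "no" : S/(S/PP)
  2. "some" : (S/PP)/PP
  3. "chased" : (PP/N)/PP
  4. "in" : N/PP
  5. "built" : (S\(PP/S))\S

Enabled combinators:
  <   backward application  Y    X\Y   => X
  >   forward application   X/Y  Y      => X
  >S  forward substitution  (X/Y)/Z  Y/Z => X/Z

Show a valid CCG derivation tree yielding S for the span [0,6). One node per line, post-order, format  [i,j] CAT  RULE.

[0,6] S   <
  [0,1] "under" : PP/S
  [1,6] S\(PP/S)   <
    [1,5] S   >
      [1,2] "no" : S/(S/PP)
      [2,5] S/PP   >S
        [2,3] "some" : (S/PP)/PP
        [3,5] PP/PP   >S
          [3,4] "chased" : (PP/N)/PP
          [4,5] "in" : N/PP
    [5,6] "built" : (S\(PP/S))\S

[0,1] PP/S  lex  "under"
[1,2] S/(S/PP)  lex  "no"
[2,3] (S/PP)/PP  lex  "some"
[3,4] (PP/N)/PP  lex  "chased"
[4,5] N/PP  lex  "in"
[3,5] PP/PP  >S  k=4
[2,5] S/PP  >S  k=3
[1,5] S  >  k=2
[5,6] (S\(PP/S))\S  lex  "built"
[1,6] S\(PP/S)  <  k=5
[0,6] S  <  k=1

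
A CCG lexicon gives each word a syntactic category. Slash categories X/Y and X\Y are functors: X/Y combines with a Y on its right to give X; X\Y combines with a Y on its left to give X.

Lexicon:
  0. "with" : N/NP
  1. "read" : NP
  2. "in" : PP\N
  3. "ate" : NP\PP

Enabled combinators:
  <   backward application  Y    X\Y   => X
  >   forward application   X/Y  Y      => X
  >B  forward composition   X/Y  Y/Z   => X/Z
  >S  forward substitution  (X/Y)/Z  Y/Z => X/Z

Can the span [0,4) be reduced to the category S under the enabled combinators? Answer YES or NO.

N/NP NP PP\N NP\PP
CKY chart[0,4] = {NP}; S ∉ chart

NO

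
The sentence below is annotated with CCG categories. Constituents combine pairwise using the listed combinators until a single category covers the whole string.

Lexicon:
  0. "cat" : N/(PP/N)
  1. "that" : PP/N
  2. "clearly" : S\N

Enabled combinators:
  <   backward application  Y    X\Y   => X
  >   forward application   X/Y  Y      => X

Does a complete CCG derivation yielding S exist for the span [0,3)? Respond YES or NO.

[0,3] S   <
  [0,2] N   >
    [0,1] "cat" : N/(PP/N)
    [1,2] "that" : PP/N
  [2,3] "clearly" : S\N

YES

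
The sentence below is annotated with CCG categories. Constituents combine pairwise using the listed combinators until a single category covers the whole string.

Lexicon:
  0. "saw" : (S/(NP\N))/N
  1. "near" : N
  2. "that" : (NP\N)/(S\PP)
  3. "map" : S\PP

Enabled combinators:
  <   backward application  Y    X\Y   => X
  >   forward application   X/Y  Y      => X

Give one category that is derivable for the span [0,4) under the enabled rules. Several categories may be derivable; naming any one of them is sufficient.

[0,4] S   >
  [0,2] S/(NP\N)   >
    [0,1] "saw" : (S/(NP\N))/N
    [1,2] "near" : N
  [2,4] NP\N   >
    [2,3] "that" : (NP\N)/(S\PP)
    [3,4] "map" : S\PP

S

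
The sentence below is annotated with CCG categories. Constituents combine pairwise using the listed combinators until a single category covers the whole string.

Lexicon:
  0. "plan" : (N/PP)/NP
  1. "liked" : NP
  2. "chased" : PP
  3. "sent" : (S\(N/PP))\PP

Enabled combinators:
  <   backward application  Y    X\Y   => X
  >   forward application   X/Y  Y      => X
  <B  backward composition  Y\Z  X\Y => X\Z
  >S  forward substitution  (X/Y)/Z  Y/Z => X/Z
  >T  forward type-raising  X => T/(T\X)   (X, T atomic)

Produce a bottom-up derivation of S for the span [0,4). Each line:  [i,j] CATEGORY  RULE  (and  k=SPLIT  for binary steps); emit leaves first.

[0,4] S   <
  [0,2] N/PP   >
    [0,1] "plan" : (N/PP)/NP
    [1,2] "liked" : NP
  [2,4] S\(N/PP)   <
    [2,3] "chased" : PP
    [3,4] "sent" : (S\(N/PP))\PP

[0,1] (N/PP)/NP  lex  "plan"
[1,2] NP  lex  "liked"
[0,2] N/PP  >  k=1
[2,3] PP  lex  "chased"
[3,4] (S\(N/PP))\PP  lex  "sent"
[2,4] S\(N/PP)  <  k=3
[0,4] S  <  k=2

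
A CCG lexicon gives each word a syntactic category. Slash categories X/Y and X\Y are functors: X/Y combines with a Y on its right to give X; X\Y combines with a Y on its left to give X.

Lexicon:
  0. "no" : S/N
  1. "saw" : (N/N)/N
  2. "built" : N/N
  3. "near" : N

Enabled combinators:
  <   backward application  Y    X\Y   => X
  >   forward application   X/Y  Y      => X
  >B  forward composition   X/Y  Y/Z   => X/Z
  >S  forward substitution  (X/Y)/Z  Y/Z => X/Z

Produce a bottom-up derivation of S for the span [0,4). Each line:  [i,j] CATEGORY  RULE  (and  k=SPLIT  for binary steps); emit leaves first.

[0,1] S/N  lex  "no"
[1,2] (N/N)/N  lex  "saw"
[2,3] N/N  lex  "built"
[1,3] N/N  >S  k=2
[0,3] S/N  >B  k=1
[3,4] N  lex  "near"
[0,4] S  >  k=3

[0,4] S   >
  [0,3] S/N   >B
    [0,1] "no" : S/N
    [1,3] N/N   >S
      [1,2] "saw" : (N/N)/N
      [2,3] "built" : N/N
  [3,4] "near" : N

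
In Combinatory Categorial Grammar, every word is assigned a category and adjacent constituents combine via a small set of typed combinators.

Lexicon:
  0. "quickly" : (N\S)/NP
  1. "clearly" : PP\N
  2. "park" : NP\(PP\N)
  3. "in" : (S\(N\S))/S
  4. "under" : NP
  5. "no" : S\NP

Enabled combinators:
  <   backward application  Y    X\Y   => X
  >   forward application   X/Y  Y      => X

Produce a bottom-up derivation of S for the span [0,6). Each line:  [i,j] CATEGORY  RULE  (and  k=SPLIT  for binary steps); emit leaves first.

[0,6] S   <
  [0,3] N\S   >
    [0,1] "quickly" : (N\S)/NP
    [1,3] NP   <
      [1,2] "clearly" : PP\N
      [2,3] "park" : NP\(PP\N)
  [3,6] S\(N\S)   >
    [3,4] "in" : (S\(N\S))/S
    [4,6] S   <
      [4,5] "under" : NP
      [5,6] "no" : S\NP

[0,1] (N\S)/NP  lex  "quickly"
[1,2] PP\N  lex  "clearly"
[2,3] NP\(PP\N)  lex  "park"
[1,3] NP  <  k=2
[0,3] N\S  >  k=1
[3,4] (S\(N\S))/S  lex  "in"
[4,5] NP  lex  "under"
[5,6] S\NP  lex  "no"
[4,6] S  <  k=5
[3,6] S\(N\S)  >  k=4
[0,6] S  <  k=3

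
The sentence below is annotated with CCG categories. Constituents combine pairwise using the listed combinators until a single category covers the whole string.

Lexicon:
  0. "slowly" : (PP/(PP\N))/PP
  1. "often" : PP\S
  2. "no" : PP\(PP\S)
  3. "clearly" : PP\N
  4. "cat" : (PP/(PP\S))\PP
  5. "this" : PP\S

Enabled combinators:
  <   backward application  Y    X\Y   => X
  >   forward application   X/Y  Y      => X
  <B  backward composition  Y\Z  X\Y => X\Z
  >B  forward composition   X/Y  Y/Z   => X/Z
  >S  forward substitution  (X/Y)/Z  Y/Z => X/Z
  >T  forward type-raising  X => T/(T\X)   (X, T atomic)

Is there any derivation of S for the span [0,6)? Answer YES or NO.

NO

(PP/(PP\N))/PP PP\S PP\(PP\S) PP\N (PP/(PP\S))\PP PP\S
CKY chart[0,6] = {N/(N\PP), NP/(NP\PP), PP, PP/(PP\PP), S/(S\PP)}; S ∉ chart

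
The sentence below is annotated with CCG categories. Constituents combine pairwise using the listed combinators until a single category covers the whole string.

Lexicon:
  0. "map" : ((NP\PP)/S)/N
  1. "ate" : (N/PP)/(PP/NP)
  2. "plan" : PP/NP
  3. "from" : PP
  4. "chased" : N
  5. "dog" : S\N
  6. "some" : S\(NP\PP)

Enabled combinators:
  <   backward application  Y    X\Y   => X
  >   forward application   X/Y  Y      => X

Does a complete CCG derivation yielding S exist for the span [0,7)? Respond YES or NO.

YES

[0,7] S   <
  [0,6] NP\PP   >
    [0,4] (NP\PP)/S   >
      [0,1] "map" : ((NP\PP)/S)/N
      [1,4] N   >
        [1,3] N/PP   >
          [1,2] "ate" : (N/PP)/(PP/NP)
          [2,3] "plan" : PP/NP
        [3,4] "from" : PP
    [4,6] S   <
      [4,5] "chased" : N
      [5,6] "dog" : S\N
  [6,7] "some" : S\(NP\PP)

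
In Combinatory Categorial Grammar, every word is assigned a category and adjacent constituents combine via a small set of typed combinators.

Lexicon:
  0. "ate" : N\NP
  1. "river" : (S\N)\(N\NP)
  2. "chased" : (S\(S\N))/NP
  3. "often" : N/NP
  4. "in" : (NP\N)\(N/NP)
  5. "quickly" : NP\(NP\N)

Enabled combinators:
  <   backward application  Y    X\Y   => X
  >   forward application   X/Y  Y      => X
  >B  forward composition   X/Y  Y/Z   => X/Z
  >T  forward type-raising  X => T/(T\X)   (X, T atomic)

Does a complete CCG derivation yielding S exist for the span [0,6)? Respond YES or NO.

[0,6] S   <
  [0,2] S\N   <
    [0,1] "ate" : N\NP
    [1,2] "river" : (S\N)\(N\NP)
  [2,6] S\(S\N)   >
    [2,3] "chased" : (S\(S\N))/NP
    [3,6] NP   <
      [3,5] NP\N   <
        [3,4] "often" : N/NP
        [4,5] "in" : (NP\N)\(N/NP)
      [5,6] "quickly" : NP\(NP\N)

YES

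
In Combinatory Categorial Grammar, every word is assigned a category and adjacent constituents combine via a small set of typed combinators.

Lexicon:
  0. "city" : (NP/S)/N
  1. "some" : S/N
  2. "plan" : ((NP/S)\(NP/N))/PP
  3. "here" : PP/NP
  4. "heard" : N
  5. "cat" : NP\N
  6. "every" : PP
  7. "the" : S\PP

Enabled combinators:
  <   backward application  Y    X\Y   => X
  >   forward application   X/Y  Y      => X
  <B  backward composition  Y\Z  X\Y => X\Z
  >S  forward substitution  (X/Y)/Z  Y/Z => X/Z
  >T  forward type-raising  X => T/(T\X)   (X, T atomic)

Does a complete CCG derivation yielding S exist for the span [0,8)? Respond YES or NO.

NO

(NP/S)/N S/N ((NP/S)\(NP/N))/PP PP/NP N NP\N PP S\PP
CKY chart[0,8] = {N/(N\NP), NP, NP/(NP\NP), PP/(PP\NP), S/(S\NP)}; S ∉ chart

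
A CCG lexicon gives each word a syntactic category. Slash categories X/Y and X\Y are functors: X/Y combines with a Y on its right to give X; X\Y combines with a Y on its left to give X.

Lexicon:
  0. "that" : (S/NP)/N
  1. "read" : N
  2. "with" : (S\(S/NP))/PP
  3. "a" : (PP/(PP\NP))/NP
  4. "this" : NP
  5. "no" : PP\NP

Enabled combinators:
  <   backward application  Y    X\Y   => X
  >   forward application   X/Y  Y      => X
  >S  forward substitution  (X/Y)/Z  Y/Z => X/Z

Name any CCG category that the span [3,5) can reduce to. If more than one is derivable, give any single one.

[0,6] S   <
  [0,2] S/NP   >
    [0,1] "that" : (S/NP)/N
    [1,2] "read" : N
  [2,6] S\(S/NP)   >
    [2,3] "with" : (S\(S/NP))/PP
    [3,6] PP   >
      [3,5] PP/(PP\NP)   >
        [3,4] "a" : (PP/(PP\NP))/NP
        [4,5] "this" : NP
      [5,6] "no" : PP\NP

PP/(PP\NP)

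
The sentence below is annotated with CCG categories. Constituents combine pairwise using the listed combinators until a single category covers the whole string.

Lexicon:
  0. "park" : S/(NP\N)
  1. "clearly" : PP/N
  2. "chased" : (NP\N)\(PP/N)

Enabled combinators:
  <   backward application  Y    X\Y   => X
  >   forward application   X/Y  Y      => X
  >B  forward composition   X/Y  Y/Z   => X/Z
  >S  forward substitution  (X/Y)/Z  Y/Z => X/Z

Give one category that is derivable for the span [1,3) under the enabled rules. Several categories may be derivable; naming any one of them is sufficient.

[0,3] S   >
  [0,1] "park" : S/(NP\N)
  [1,3] NP\N   <
    [1,2] "clearly" : PP/N
    [2,3] "chased" : (NP\N)\(PP/N)

NP\N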